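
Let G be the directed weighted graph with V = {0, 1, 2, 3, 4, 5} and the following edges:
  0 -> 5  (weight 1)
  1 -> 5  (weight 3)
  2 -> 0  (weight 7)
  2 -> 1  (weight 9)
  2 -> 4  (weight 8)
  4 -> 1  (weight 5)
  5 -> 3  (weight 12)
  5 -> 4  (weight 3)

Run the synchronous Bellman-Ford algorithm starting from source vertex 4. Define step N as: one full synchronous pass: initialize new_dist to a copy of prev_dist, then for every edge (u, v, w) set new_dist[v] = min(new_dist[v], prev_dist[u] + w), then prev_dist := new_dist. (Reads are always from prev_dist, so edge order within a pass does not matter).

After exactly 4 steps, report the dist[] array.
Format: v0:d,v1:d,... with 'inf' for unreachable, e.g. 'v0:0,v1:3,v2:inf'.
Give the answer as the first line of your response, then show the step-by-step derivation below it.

v0:inf,v1:5,v2:inf,v3:20,v4:0,v5:8

step 1: dist = v0:inf,v1:5,v2:inf,v3:inf,v4:0,v5:inf
step 2: dist = v0:inf,v1:5,v2:inf,v3:inf,v4:0,v5:8
step 3: dist = v0:inf,v1:5,v2:inf,v3:20,v4:0,v5:8
step 4: dist = v0:inf,v1:5,v2:inf,v3:20,v4:0,v5:8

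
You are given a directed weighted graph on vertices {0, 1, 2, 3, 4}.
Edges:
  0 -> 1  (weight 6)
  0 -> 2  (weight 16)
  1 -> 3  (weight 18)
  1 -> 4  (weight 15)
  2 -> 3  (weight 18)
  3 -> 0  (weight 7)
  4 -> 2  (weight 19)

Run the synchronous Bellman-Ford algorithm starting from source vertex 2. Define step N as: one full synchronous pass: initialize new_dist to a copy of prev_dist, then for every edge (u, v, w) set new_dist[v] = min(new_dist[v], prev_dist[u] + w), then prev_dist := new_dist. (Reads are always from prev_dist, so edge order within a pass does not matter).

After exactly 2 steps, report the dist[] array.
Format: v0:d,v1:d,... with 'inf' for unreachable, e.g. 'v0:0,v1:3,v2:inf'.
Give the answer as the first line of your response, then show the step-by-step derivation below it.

v0:25,v1:inf,v2:0,v3:18,v4:inf

step 1: dist = v0:inf,v1:inf,v2:0,v3:18,v4:inf
step 2: dist = v0:25,v1:inf,v2:0,v3:18,v4:inf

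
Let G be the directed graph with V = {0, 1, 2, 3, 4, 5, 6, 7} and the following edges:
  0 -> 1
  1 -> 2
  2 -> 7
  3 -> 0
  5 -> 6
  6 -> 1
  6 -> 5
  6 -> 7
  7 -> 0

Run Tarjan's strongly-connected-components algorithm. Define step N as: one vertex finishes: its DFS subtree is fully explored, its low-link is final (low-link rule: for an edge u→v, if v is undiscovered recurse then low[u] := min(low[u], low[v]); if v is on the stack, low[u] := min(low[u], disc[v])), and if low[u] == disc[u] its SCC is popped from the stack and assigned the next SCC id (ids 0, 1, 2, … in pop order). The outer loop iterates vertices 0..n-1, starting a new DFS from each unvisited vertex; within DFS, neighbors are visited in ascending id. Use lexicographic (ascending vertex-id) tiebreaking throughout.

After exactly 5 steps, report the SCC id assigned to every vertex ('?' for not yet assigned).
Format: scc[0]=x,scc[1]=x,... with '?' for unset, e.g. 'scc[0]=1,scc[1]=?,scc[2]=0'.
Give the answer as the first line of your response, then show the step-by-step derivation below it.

scc[0]=0,scc[1]=0,scc[2]=0,scc[3]=1,scc[4]=?,scc[5]=?,scc[6]=?,scc[7]=0

step 1: low=(low[0]=0,low[1]=1,low[2]=2,low[3]=?,low[4]=?,low[5]=?,low[6]=?,low[7]=0); scc=(scc[0]=?,scc[1]=?,scc[2]=?,scc[3]=?,scc[4]=?,scc[5]=?,scc[6]=?,scc[7]=?)
step 2: low=(low[0]=0,low[1]=1,low[2]=0,low[3]=?,low[4]=?,low[5]=?,low[6]=?,low[7]=0); scc=(scc[0]=?,scc[1]=?,scc[2]=?,scc[3]=?,scc[4]=?,scc[5]=?,scc[6]=?,scc[7]=?)
step 3: low=(low[0]=0,low[1]=0,low[2]=0,low[3]=?,low[4]=?,low[5]=?,low[6]=?,low[7]=0); scc=(scc[0]=?,scc[1]=?,scc[2]=?,scc[3]=?,scc[4]=?,scc[5]=?,scc[6]=?,scc[7]=?)
step 4: low=(low[0]=0,low[1]=0,low[2]=0,low[3]=?,low[4]=?,low[5]=?,low[6]=?,low[7]=0); scc=(scc[0]=0,scc[1]=0,scc[2]=0,scc[3]=?,scc[4]=?,scc[5]=?,scc[6]=?,scc[7]=0)
step 5: low=(low[0]=0,low[1]=0,low[2]=0,low[3]=4,low[4]=?,low[5]=?,low[6]=?,low[7]=0); scc=(scc[0]=0,scc[1]=0,scc[2]=0,scc[3]=1,scc[4]=?,scc[5]=?,scc[6]=?,scc[7]=0)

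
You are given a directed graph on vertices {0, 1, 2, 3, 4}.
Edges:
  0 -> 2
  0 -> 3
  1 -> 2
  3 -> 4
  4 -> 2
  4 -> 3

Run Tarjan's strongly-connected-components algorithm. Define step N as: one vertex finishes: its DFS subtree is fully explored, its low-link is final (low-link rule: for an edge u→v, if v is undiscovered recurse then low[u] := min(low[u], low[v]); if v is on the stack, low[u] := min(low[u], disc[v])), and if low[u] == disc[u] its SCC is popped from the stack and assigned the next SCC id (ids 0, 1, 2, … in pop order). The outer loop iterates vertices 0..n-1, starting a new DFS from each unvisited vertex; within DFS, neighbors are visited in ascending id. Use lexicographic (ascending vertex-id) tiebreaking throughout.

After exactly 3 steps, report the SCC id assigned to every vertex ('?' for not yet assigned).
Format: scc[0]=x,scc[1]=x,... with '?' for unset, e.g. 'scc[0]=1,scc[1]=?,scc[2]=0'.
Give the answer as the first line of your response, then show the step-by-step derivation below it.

scc[0]=?,scc[1]=?,scc[2]=0,scc[3]=1,scc[4]=1

step 1: low=(low[0]=0,low[1]=?,low[2]=1,low[3]=?,low[4]=?); scc=(scc[0]=?,scc[1]=?,scc[2]=0,scc[3]=?,scc[4]=?)
step 2: low=(low[0]=0,low[1]=?,low[2]=1,low[3]=2,low[4]=2); scc=(scc[0]=?,scc[1]=?,scc[2]=0,scc[3]=?,scc[4]=?)
step 3: low=(low[0]=0,low[1]=?,low[2]=1,low[3]=2,low[4]=2); scc=(scc[0]=?,scc[1]=?,scc[2]=0,scc[3]=1,scc[4]=1)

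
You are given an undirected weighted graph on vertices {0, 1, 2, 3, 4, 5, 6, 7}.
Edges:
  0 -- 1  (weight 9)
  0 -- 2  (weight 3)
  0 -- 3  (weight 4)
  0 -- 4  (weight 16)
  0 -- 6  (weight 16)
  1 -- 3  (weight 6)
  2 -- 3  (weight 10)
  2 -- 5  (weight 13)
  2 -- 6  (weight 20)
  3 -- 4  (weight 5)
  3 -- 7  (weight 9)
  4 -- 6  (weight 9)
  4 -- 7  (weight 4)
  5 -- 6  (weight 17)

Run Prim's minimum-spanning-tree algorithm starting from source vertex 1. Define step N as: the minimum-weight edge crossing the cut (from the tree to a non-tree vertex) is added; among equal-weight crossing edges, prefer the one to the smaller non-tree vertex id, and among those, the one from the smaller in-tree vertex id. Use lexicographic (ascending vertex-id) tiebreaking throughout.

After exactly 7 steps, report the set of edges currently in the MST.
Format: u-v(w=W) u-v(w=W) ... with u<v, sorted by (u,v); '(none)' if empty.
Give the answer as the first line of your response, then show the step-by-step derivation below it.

0-2(w=3) 0-3(w=4) 1-3(w=6) 2-5(w=13) 3-4(w=5) 4-6(w=9) 4-7(w=4)

step 1: add edge 1-3 (w=6); MST = {1-3(w=6)}
step 2: add edge 0-3 (w=4); MST = {0-3(w=4) 1-3(w=6)}
step 3: add edge 0-2 (w=3); MST = {0-2(w=3) 0-3(w=4) 1-3(w=6)}
step 4: add edge 3-4 (w=5); MST = {0-2(w=3) 0-3(w=4) 1-3(w=6) 3-4(w=5)}
step 5: add edge 4-7 (w=4); MST = {0-2(w=3) 0-3(w=4) 1-3(w=6) 3-4(w=5) 4-7(w=4)}
step 6: add edge 4-6 (w=9); MST = {0-2(w=3) 0-3(w=4) 1-3(w=6) 3-4(w=5) 4-6(w=9) 4-7(w=4)}
step 7: add edge 2-5 (w=13); MST = {0-2(w=3) 0-3(w=4) 1-3(w=6) 2-5(w=13) 3-4(w=5) 4-6(w=9) 4-7(w=4)}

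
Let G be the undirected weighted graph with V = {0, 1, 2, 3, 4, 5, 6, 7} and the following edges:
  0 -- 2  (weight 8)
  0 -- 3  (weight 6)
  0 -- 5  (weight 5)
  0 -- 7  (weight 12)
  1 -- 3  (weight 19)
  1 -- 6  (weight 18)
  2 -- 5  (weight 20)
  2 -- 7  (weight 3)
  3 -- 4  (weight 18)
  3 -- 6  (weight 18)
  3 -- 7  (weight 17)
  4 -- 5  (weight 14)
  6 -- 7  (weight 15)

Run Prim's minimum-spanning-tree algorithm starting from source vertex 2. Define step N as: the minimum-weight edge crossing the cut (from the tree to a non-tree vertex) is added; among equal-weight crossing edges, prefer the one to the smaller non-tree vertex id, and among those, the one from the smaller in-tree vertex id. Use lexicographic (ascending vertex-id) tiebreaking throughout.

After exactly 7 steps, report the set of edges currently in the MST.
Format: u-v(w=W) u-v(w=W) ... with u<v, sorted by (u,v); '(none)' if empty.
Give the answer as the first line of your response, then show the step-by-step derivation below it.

0-2(w=8) 0-3(w=6) 0-5(w=5) 1-6(w=18) 2-7(w=3) 4-5(w=14) 6-7(w=15)

step 1: add edge 2-7 (w=3); MST = {2-7(w=3)}
step 2: add edge 0-2 (w=8); MST = {0-2(w=8) 2-7(w=3)}
step 3: add edge 0-5 (w=5); MST = {0-2(w=8) 0-5(w=5) 2-7(w=3)}
step 4: add edge 0-3 (w=6); MST = {0-2(w=8) 0-3(w=6) 0-5(w=5) 2-7(w=3)}
step 5: add edge 4-5 (w=14); MST = {0-2(w=8) 0-3(w=6) 0-5(w=5) 2-7(w=3) 4-5(w=14)}
step 6: add edge 6-7 (w=15); MST = {0-2(w=8) 0-3(w=6) 0-5(w=5) 2-7(w=3) 4-5(w=14) 6-7(w=15)}
step 7: add edge 1-6 (w=18); MST = {0-2(w=8) 0-3(w=6) 0-5(w=5) 1-6(w=18) 2-7(w=3) 4-5(w=14) 6-7(w=15)}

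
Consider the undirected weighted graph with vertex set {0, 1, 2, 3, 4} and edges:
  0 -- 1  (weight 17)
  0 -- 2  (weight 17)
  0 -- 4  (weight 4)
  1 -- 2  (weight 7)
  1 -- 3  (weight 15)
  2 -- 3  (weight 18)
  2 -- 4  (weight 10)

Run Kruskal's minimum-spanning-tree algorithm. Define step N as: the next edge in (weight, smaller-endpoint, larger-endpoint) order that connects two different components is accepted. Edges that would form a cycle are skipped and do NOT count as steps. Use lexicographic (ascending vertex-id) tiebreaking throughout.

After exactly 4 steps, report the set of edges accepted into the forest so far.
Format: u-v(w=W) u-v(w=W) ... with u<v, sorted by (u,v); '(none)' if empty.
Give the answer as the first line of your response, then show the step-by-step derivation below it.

0-4(w=4) 1-2(w=7) 1-3(w=15) 2-4(w=10)

step 1: add edge 0-4 (w=4); MST = {0-4(w=4)}
step 2: add edge 1-2 (w=7); MST = {0-4(w=4) 1-2(w=7)}
step 3: add edge 2-4 (w=10); MST = {0-4(w=4) 1-2(w=7) 2-4(w=10)}
step 4: add edge 1-3 (w=15); MST = {0-4(w=4) 1-2(w=7) 1-3(w=15) 2-4(w=10)}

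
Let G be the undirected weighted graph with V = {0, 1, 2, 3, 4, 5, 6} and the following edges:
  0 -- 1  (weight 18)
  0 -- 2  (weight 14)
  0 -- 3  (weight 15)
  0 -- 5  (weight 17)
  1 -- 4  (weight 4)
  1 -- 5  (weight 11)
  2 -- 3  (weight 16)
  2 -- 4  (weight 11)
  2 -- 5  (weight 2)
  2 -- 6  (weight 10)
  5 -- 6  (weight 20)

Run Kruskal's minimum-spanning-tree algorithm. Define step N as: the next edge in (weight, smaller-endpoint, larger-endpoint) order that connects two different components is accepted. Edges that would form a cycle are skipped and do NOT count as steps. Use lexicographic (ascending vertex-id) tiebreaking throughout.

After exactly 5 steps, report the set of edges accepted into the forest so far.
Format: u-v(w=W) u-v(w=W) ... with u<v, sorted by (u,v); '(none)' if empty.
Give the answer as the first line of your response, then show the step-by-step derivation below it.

0-2(w=14) 1-4(w=4) 1-5(w=11) 2-5(w=2) 2-6(w=10)

step 1: add edge 2-5 (w=2); MST = {2-5(w=2)}
step 2: add edge 1-4 (w=4); MST = {1-4(w=4) 2-5(w=2)}
step 3: add edge 2-6 (w=10); MST = {1-4(w=4) 2-5(w=2) 2-6(w=10)}
step 4: add edge 1-5 (w=11); MST = {1-4(w=4) 1-5(w=11) 2-5(w=2) 2-6(w=10)}
step 5: add edge 0-2 (w=14); MST = {0-2(w=14) 1-4(w=4) 1-5(w=11) 2-5(w=2) 2-6(w=10)}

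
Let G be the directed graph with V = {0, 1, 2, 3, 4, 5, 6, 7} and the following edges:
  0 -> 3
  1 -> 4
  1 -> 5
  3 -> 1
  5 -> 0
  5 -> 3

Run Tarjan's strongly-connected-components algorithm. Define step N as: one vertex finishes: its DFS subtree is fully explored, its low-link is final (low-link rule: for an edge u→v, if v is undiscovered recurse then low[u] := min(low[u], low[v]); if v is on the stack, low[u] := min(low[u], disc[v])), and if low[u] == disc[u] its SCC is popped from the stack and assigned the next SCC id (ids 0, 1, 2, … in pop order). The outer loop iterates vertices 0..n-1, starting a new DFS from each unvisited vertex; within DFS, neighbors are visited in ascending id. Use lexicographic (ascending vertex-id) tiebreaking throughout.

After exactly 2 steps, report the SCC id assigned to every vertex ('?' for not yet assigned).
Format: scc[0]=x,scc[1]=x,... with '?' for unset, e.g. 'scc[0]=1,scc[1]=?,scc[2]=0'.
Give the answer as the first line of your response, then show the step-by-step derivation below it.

scc[0]=?,scc[1]=?,scc[2]=?,scc[3]=?,scc[4]=0,scc[5]=?,scc[6]=?,scc[7]=?

step 1: low=(low[0]=0,low[1]=2,low[2]=?,low[3]=1,low[4]=3,low[5]=?,low[6]=?,low[7]=?); scc=(scc[0]=?,scc[1]=?,scc[2]=?,scc[3]=?,scc[4]=0,scc[5]=?,scc[6]=?,scc[7]=?)
step 2: low=(low[0]=0,low[1]=2,low[2]=?,low[3]=1,low[4]=3,low[5]=0,low[6]=?,low[7]=?); scc=(scc[0]=?,scc[1]=?,scc[2]=?,scc[3]=?,scc[4]=0,scc[5]=?,scc[6]=?,scc[7]=?)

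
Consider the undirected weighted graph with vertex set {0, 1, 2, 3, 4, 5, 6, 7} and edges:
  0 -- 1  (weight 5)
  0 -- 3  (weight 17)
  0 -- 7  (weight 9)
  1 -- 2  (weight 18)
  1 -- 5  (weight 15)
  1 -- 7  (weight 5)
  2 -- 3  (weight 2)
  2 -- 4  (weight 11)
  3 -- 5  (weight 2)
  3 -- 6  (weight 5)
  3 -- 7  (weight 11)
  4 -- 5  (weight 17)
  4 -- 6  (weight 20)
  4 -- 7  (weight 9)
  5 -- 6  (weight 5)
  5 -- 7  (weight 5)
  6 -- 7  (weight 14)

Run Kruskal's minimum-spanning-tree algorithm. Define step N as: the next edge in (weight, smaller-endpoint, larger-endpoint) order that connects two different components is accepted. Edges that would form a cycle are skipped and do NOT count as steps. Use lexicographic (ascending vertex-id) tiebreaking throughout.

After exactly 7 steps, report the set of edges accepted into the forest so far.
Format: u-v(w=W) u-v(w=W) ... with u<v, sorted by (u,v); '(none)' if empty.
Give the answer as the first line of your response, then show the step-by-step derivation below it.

0-1(w=5) 1-7(w=5) 2-3(w=2) 3-5(w=2) 3-6(w=5) 4-7(w=9) 5-7(w=5)

step 1: add edge 2-3 (w=2); MST = {2-3(w=2)}
step 2: add edge 3-5 (w=2); MST = {2-3(w=2) 3-5(w=2)}
step 3: add edge 0-1 (w=5); MST = {0-1(w=5) 2-3(w=2) 3-5(w=2)}
step 4: add edge 1-7 (w=5); MST = {0-1(w=5) 1-7(w=5) 2-3(w=2) 3-5(w=2)}
step 5: add edge 3-6 (w=5); MST = {0-1(w=5) 1-7(w=5) 2-3(w=2) 3-5(w=2) 3-6(w=5)}
step 6: add edge 5-7 (w=5); MST = {0-1(w=5) 1-7(w=5) 2-3(w=2) 3-5(w=2) 3-6(w=5) 5-7(w=5)}
step 7: add edge 4-7 (w=9); MST = {0-1(w=5) 1-7(w=5) 2-3(w=2) 3-5(w=2) 3-6(w=5) 4-7(w=9) 5-7(w=5)}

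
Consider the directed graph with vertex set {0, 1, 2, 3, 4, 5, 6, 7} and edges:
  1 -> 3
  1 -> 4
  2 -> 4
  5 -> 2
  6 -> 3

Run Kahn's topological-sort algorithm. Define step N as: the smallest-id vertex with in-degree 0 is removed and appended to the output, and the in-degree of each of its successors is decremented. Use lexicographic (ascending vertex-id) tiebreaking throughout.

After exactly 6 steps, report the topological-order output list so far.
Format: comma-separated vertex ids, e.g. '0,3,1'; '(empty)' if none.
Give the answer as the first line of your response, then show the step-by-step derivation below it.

0,1,5,2,4,6

step 1: output 0; order=[0]; indeg=(0,0,1,2,2,0,0,0)
step 2: output 1; order=[0,1]; indeg=(0,0,1,1,1,0,0,0)
step 3: output 5; order=[0,1,5]; indeg=(0,0,0,1,1,0,0,0)
step 4: output 2; order=[0,1,5,2]; indeg=(0,0,0,1,0,0,0,0)
step 5: output 4; order=[0,1,5,2,4]; indeg=(0,0,0,1,0,0,0,0)
step 6: output 6; order=[0,1,5,2,4,6]; indeg=(0,0,0,0,0,0,0,0)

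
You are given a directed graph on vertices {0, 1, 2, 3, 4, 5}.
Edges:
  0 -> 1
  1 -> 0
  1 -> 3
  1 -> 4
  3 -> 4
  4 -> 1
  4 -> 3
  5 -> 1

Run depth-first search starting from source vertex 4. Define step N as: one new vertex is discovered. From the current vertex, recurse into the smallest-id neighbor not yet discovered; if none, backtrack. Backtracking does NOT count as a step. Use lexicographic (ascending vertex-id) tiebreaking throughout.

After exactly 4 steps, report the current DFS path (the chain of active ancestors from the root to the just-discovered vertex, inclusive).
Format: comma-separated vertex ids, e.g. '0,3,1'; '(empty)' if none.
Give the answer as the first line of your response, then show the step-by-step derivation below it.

4,1,3

step 1: discover 4; path=4; order=4
step 2: discover 1; path=4>1; order=4,1
step 3: discover 0; path=4>1>0; order=4,1,0
step 4: discover 3; path=4>1>3; order=4,1,0,3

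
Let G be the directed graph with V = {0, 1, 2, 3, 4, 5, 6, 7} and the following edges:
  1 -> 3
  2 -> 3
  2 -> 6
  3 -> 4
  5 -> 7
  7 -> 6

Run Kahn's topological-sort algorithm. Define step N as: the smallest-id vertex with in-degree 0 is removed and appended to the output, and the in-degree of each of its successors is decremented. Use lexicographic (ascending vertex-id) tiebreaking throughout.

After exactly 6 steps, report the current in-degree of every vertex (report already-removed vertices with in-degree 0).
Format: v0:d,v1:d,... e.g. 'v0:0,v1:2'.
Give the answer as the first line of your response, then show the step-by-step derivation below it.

v0:0,v1:0,v2:0,v3:0,v4:0,v5:0,v6:1,v7:0

step 1: output 0; order=[0]; indeg=(0,0,0,2,1,0,2,1)
step 2: output 1; order=[0,1]; indeg=(0,0,0,1,1,0,2,1)
step 3: output 2; order=[0,1,2]; indeg=(0,0,0,0,1,0,1,1)
step 4: output 3; order=[0,1,2,3]; indeg=(0,0,0,0,0,0,1,1)
step 5: output 4; order=[0,1,2,3,4]; indeg=(0,0,0,0,0,0,1,1)
step 6: output 5; order=[0,1,2,3,4,5]; indeg=(0,0,0,0,0,0,1,0)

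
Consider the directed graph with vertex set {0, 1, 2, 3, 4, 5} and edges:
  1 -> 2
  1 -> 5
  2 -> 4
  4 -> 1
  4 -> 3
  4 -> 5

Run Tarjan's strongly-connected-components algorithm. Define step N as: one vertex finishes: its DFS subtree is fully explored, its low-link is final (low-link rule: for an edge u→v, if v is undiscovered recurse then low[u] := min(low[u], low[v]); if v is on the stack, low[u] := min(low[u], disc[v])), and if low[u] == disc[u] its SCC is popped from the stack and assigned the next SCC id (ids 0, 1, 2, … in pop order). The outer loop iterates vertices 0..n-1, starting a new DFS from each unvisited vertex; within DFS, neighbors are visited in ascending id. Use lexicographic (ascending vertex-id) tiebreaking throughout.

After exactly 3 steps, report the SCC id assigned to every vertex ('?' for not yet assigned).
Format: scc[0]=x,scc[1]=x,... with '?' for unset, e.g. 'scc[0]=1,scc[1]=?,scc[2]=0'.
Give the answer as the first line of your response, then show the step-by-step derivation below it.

scc[0]=0,scc[1]=?,scc[2]=?,scc[3]=1,scc[4]=?,scc[5]=2

step 1: low=(low[0]=0,low[1]=?,low[2]=?,low[3]=?,low[4]=?,low[5]=?); scc=(scc[0]=0,scc[1]=?,scc[2]=?,scc[3]=?,scc[4]=?,scc[5]=?)
step 2: low=(low[0]=0,low[1]=1,low[2]=2,low[3]=4,low[4]=1,low[5]=?); scc=(scc[0]=0,scc[1]=?,scc[2]=?,scc[3]=1,scc[4]=?,scc[5]=?)
step 3: low=(low[0]=0,low[1]=1,low[2]=2,low[3]=4,low[4]=1,low[5]=5); scc=(scc[0]=0,scc[1]=?,scc[2]=?,scc[3]=1,scc[4]=?,scc[5]=2)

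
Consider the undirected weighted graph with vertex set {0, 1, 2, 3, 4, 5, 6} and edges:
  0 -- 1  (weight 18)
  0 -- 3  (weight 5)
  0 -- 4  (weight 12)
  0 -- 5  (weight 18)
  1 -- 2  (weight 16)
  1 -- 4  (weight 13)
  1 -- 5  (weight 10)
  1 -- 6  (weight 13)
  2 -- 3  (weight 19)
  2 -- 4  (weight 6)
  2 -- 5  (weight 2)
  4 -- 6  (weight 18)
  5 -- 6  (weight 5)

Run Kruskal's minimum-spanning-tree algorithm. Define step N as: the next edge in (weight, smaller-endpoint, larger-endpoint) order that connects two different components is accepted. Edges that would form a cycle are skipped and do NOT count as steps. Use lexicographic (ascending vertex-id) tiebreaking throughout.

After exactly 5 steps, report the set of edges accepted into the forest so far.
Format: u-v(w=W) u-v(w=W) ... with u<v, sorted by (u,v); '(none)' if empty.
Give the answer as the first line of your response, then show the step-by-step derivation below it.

0-3(w=5) 1-5(w=10) 2-4(w=6) 2-5(w=2) 5-6(w=5)

step 1: add edge 2-5 (w=2); MST = {2-5(w=2)}
step 2: add edge 0-3 (w=5); MST = {0-3(w=5) 2-5(w=2)}
step 3: add edge 5-6 (w=5); MST = {0-3(w=5) 2-5(w=2) 5-6(w=5)}
step 4: add edge 2-4 (w=6); MST = {0-3(w=5) 2-4(w=6) 2-5(w=2) 5-6(w=5)}
step 5: add edge 1-5 (w=10); MST = {0-3(w=5) 1-5(w=10) 2-4(w=6) 2-5(w=2) 5-6(w=5)}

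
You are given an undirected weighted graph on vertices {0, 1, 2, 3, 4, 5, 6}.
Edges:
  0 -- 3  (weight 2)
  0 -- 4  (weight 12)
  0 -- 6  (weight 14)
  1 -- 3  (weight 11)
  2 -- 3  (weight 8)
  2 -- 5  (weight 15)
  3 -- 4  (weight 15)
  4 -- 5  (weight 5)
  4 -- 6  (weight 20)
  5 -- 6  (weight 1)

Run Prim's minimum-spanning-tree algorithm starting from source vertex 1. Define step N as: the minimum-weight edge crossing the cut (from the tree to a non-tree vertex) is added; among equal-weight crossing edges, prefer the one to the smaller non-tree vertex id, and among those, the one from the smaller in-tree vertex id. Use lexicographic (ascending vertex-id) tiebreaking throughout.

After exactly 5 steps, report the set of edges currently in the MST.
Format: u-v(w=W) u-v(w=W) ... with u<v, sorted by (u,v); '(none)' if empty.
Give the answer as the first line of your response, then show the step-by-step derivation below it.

0-3(w=2) 0-4(w=12) 1-3(w=11) 2-3(w=8) 4-5(w=5)

step 1: add edge 1-3 (w=11); MST = {1-3(w=11)}
step 2: add edge 0-3 (w=2); MST = {0-3(w=2) 1-3(w=11)}
step 3: add edge 2-3 (w=8); MST = {0-3(w=2) 1-3(w=11) 2-3(w=8)}
step 4: add edge 0-4 (w=12); MST = {0-3(w=2) 0-4(w=12) 1-3(w=11) 2-3(w=8)}
step 5: add edge 4-5 (w=5); MST = {0-3(w=2) 0-4(w=12) 1-3(w=11) 2-3(w=8) 4-5(w=5)}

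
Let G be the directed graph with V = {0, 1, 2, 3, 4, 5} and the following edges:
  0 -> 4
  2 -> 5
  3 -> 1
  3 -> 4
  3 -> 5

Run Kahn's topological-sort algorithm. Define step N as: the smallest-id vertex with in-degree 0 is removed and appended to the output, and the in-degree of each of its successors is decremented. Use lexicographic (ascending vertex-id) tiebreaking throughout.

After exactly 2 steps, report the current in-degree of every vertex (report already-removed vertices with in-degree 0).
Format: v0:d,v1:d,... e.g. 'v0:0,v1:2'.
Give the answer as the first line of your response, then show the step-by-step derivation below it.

v0:0,v1:1,v2:0,v3:0,v4:1,v5:1

step 1: output 0; order=[0]; indeg=(0,1,0,0,1,2)
step 2: output 2; order=[0,2]; indeg=(0,1,0,0,1,1)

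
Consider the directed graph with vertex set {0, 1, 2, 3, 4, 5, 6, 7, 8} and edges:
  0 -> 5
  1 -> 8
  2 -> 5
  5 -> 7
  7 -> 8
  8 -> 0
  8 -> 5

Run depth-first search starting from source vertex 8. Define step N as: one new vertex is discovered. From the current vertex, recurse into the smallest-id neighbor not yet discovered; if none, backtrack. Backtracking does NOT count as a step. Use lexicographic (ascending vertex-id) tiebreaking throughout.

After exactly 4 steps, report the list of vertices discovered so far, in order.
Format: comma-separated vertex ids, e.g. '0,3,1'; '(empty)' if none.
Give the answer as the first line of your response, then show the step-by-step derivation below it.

8,0,5,7

step 1: discover 8; path=8; order=8
step 2: discover 0; path=8>0; order=8,0
step 3: discover 5; path=8>0>5; order=8,0,5
step 4: discover 7; path=8>0>5>7; order=8,0,5,7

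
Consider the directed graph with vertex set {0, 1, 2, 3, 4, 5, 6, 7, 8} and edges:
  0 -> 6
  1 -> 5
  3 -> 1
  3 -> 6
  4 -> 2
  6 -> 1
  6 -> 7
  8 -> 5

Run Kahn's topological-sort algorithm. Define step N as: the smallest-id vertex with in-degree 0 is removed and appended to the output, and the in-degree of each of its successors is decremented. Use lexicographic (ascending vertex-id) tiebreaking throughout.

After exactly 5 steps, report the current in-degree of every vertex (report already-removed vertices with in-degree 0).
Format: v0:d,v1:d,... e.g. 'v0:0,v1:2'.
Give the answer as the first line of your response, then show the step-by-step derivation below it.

v0:0,v1:0,v2:0,v3:0,v4:0,v5:2,v6:0,v7:0,v8:0

step 1: output 0; order=[0]; indeg=(0,2,1,0,0,2,1,1,0)
step 2: output 3; order=[0,3]; indeg=(0,1,1,0,0,2,0,1,0)
step 3: output 4; order=[0,3,4]; indeg=(0,1,0,0,0,2,0,1,0)
step 4: output 2; order=[0,3,4,2]; indeg=(0,1,0,0,0,2,0,1,0)
step 5: output 6; order=[0,3,4,2,6]; indeg=(0,0,0,0,0,2,0,0,0)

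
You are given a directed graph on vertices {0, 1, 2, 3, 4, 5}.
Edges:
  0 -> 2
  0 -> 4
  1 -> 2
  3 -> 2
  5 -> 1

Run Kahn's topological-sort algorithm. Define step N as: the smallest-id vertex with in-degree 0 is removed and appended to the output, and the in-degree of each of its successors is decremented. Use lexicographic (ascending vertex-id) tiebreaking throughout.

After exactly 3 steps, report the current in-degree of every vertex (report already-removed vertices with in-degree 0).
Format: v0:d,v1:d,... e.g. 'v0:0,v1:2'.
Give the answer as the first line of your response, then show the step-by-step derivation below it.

v0:0,v1:1,v2:1,v3:0,v4:0,v5:0

step 1: output 0; order=[0]; indeg=(0,1,2,0,0,0)
step 2: output 3; order=[0,3]; indeg=(0,1,1,0,0,0)
step 3: output 4; order=[0,3,4]; indeg=(0,1,1,0,0,0)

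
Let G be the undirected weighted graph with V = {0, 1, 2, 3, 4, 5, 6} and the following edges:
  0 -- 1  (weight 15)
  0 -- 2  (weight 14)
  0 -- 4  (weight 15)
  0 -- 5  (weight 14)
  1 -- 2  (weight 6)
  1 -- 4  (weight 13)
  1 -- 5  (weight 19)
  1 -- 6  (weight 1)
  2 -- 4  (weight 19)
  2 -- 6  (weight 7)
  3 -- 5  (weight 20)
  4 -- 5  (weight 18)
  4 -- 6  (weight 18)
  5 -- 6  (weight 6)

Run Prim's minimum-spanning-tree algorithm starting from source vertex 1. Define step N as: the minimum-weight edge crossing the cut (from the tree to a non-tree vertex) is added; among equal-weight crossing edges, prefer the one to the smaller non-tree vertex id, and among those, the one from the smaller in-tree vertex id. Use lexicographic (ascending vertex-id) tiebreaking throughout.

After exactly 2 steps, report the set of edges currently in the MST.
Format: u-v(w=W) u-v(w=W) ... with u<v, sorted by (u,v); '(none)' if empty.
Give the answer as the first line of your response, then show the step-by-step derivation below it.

1-2(w=6) 1-6(w=1)

step 1: add edge 1-6 (w=1); MST = {1-6(w=1)}
step 2: add edge 1-2 (w=6); MST = {1-2(w=6) 1-6(w=1)}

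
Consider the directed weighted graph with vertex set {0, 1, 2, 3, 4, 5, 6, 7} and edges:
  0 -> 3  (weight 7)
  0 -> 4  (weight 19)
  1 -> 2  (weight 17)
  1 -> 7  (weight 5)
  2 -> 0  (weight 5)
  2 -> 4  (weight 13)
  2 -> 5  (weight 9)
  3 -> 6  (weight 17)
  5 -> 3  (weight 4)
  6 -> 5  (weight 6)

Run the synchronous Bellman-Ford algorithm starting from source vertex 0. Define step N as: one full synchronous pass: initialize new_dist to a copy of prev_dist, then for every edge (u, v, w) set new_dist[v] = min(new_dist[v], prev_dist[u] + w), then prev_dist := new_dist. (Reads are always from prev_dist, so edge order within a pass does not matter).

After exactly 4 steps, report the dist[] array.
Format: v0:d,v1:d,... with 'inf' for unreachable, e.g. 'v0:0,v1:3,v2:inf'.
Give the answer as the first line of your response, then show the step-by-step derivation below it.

v0:0,v1:inf,v2:inf,v3:7,v4:19,v5:30,v6:24,v7:inf

step 1: dist = v0:0,v1:inf,v2:inf,v3:7,v4:19,v5:inf,v6:inf,v7:inf
step 2: dist = v0:0,v1:inf,v2:inf,v3:7,v4:19,v5:inf,v6:24,v7:inf
step 3: dist = v0:0,v1:inf,v2:inf,v3:7,v4:19,v5:30,v6:24,v7:inf
step 4: dist = v0:0,v1:inf,v2:inf,v3:7,v4:19,v5:30,v6:24,v7:inf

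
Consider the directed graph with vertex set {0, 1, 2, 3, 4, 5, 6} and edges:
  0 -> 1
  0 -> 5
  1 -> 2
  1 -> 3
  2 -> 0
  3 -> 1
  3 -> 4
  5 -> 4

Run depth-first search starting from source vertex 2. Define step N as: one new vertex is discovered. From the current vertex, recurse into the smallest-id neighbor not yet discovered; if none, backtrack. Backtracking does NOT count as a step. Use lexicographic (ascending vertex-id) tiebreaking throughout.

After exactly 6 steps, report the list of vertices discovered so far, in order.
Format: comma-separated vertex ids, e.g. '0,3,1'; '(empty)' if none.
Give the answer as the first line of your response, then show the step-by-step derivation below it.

2,0,1,3,4,5

step 1: discover 2; path=2; order=2
step 2: discover 0; path=2>0; order=2,0
step 3: discover 1; path=2>0>1; order=2,0,1
step 4: discover 3; path=2>0>1>3; order=2,0,1,3
step 5: discover 4; path=2>0>1>3>4; order=2,0,1,3,4
step 6: discover 5; path=2>0>5; order=2,0,1,3,4,5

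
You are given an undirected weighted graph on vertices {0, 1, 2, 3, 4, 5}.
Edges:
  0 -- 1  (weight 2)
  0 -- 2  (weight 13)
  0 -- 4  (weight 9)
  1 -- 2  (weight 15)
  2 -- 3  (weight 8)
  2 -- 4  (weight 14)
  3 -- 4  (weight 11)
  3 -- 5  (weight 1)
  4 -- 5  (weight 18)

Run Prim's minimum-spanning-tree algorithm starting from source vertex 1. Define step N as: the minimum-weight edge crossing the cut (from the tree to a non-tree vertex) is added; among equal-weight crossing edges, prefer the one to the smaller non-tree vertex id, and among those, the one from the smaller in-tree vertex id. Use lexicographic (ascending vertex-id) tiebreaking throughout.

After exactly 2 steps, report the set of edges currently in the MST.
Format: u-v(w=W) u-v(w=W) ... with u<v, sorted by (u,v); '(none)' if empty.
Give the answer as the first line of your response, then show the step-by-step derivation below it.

0-1(w=2) 0-4(w=9)

step 1: add edge 0-1 (w=2); MST = {0-1(w=2)}
step 2: add edge 0-4 (w=9); MST = {0-1(w=2) 0-4(w=9)}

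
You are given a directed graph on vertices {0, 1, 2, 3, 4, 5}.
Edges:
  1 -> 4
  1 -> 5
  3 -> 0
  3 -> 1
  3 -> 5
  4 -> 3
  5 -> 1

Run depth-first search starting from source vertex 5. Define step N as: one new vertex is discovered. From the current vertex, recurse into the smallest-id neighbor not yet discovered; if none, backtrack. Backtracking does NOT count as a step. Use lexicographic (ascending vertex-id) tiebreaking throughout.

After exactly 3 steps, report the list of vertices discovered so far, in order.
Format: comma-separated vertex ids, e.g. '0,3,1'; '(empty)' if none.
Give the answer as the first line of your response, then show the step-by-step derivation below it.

5,1,4

step 1: discover 5; path=5; order=5
step 2: discover 1; path=5>1; order=5,1
step 3: discover 4; path=5>1>4; order=5,1,4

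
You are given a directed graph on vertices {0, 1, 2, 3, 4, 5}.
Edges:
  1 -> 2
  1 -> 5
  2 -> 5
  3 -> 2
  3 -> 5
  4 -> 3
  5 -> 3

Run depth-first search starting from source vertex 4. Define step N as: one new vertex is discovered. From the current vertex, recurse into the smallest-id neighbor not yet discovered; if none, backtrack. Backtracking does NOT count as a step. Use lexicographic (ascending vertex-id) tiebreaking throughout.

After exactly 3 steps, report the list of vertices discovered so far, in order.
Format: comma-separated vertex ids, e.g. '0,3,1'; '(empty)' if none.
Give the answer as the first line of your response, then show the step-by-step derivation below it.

4,3,2

step 1: discover 4; path=4; order=4
step 2: discover 3; path=4>3; order=4,3
step 3: discover 2; path=4>3>2; order=4,3,2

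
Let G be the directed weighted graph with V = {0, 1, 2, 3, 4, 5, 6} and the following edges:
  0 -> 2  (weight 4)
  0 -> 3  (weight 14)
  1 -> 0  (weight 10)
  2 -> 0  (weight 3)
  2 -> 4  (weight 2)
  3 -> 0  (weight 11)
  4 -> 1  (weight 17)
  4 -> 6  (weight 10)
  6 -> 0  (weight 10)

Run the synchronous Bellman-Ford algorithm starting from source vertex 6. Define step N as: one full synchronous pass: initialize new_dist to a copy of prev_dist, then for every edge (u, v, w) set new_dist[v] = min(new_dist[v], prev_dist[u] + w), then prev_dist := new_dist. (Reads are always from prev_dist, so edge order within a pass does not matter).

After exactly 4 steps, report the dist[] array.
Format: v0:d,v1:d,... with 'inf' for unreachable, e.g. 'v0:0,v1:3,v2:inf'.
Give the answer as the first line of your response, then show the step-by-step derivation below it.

v0:10,v1:33,v2:14,v3:24,v4:16,v5:inf,v6:0

step 1: dist = v0:10,v1:inf,v2:inf,v3:inf,v4:inf,v5:inf,v6:0
step 2: dist = v0:10,v1:inf,v2:14,v3:24,v4:inf,v5:inf,v6:0
step 3: dist = v0:10,v1:inf,v2:14,v3:24,v4:16,v5:inf,v6:0
step 4: dist = v0:10,v1:33,v2:14,v3:24,v4:16,v5:inf,v6:0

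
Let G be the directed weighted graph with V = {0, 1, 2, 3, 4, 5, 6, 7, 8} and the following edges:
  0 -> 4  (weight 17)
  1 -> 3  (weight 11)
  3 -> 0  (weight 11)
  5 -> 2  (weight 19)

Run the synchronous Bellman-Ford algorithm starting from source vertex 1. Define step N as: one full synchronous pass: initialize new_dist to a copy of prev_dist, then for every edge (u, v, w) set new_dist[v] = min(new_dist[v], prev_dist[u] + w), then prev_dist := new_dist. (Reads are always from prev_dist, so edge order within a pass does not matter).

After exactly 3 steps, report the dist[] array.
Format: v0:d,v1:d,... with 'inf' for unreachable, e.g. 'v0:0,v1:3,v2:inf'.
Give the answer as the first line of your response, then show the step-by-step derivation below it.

v0:22,v1:0,v2:inf,v3:11,v4:39,v5:inf,v6:inf,v7:inf,v8:inf

step 1: dist = v0:inf,v1:0,v2:inf,v3:11,v4:inf,v5:inf,v6:inf,v7:inf,v8:inf
step 2: dist = v0:22,v1:0,v2:inf,v3:11,v4:inf,v5:inf,v6:inf,v7:inf,v8:inf
step 3: dist = v0:22,v1:0,v2:inf,v3:11,v4:39,v5:inf,v6:inf,v7:inf,v8:inf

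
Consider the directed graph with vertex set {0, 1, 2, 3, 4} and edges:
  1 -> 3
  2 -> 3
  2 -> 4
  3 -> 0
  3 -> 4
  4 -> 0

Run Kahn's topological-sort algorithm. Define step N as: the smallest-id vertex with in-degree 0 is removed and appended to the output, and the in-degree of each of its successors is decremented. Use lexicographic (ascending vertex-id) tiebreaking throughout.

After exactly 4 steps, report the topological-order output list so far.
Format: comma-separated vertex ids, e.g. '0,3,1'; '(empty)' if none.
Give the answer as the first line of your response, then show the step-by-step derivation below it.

1,2,3,4

step 1: output 1; order=[1]; indeg=(2,0,0,1,2)
step 2: output 2; order=[1,2]; indeg=(2,0,0,0,1)
step 3: output 3; order=[1,2,3]; indeg=(1,0,0,0,0)
step 4: output 4; order=[1,2,3,4]; indeg=(0,0,0,0,0)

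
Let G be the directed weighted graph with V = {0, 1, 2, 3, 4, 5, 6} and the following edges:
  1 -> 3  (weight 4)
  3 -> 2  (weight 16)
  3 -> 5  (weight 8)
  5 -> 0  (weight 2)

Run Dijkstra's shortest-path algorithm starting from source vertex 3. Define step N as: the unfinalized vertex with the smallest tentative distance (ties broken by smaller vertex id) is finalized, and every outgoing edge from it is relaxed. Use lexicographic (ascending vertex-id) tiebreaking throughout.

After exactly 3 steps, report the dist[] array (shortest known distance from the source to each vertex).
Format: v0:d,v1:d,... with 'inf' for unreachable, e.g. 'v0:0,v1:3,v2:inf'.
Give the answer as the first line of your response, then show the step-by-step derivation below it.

v0:10,v1:inf,v2:16,v3:0,v4:inf,v5:8,v6:inf

step 1: dist = v0:inf,v1:inf,v2:16,v3:0,v4:inf,v5:8,v6:inf
step 2: dist = v0:10,v1:inf,v2:16,v3:0,v4:inf,v5:8,v6:inf
step 3: dist = v0:10,v1:inf,v2:16,v3:0,v4:inf,v5:8,v6:inf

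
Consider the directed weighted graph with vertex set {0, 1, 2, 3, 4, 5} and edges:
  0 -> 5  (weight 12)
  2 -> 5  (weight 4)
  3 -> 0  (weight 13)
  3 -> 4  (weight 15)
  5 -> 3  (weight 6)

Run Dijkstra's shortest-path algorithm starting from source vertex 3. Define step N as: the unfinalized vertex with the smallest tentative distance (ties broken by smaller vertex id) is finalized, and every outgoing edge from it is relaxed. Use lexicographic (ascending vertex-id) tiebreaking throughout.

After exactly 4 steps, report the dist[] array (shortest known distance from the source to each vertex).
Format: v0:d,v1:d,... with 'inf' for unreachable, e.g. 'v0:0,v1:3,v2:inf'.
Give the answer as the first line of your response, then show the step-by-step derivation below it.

v0:13,v1:inf,v2:inf,v3:0,v4:15,v5:25

step 1: dist = v0:13,v1:inf,v2:inf,v3:0,v4:15,v5:inf
step 2: dist = v0:13,v1:inf,v2:inf,v3:0,v4:15,v5:25
step 3: dist = v0:13,v1:inf,v2:inf,v3:0,v4:15,v5:25
step 4: dist = v0:13,v1:inf,v2:inf,v3:0,v4:15,v5:25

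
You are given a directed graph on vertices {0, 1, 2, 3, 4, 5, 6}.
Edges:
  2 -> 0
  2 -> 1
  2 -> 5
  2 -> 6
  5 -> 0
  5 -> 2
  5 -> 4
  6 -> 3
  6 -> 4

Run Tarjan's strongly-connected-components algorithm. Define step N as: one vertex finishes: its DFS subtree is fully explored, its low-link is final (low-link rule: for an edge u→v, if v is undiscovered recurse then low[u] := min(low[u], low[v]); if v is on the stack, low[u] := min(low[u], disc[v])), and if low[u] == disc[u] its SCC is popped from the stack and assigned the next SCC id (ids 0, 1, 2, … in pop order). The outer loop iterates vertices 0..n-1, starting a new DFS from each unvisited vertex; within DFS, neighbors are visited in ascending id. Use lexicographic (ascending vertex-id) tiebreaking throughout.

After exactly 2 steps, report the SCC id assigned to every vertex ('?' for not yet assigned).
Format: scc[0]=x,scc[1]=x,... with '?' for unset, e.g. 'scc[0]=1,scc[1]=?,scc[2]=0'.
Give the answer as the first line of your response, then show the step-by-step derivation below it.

scc[0]=0,scc[1]=1,scc[2]=?,scc[3]=?,scc[4]=?,scc[5]=?,scc[6]=?

step 1: low=(low[0]=0,low[1]=?,low[2]=?,low[3]=?,low[4]=?,low[5]=?,low[6]=?); scc=(scc[0]=0,scc[1]=?,scc[2]=?,scc[3]=?,scc[4]=?,scc[5]=?,scc[6]=?)
step 2: low=(low[0]=0,low[1]=1,low[2]=?,low[3]=?,low[4]=?,low[5]=?,low[6]=?); scc=(scc[0]=0,scc[1]=1,scc[2]=?,scc[3]=?,scc[4]=?,scc[5]=?,scc[6]=?)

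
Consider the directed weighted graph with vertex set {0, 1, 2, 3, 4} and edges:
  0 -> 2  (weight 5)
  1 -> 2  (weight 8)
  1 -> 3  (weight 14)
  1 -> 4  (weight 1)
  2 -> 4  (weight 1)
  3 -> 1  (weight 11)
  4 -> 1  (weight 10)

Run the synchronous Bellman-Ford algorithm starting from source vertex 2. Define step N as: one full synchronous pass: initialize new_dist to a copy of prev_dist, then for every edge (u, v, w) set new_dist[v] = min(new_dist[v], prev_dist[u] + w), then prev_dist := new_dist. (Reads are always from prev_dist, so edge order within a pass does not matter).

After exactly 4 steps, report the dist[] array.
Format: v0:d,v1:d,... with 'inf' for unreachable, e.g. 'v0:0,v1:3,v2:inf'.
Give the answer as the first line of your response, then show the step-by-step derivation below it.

v0:inf,v1:11,v2:0,v3:25,v4:1

step 1: dist = v0:inf,v1:inf,v2:0,v3:inf,v4:1
step 2: dist = v0:inf,v1:11,v2:0,v3:inf,v4:1
step 3: dist = v0:inf,v1:11,v2:0,v3:25,v4:1
step 4: dist = v0:inf,v1:11,v2:0,v3:25,v4:1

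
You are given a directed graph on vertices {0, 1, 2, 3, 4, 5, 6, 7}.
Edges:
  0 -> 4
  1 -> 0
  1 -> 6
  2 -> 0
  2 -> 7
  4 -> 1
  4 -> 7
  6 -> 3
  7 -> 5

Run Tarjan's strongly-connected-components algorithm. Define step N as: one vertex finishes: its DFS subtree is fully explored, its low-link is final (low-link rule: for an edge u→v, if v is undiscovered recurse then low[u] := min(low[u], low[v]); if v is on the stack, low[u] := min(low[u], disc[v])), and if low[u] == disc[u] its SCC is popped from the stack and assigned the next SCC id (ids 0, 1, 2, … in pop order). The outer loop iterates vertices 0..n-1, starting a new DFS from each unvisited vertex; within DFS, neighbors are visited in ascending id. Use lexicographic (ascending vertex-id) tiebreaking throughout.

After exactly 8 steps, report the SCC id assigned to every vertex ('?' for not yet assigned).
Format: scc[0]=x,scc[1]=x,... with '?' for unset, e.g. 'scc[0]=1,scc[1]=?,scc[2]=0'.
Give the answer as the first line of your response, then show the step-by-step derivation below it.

scc[0]=4,scc[1]=4,scc[2]=5,scc[3]=0,scc[4]=4,scc[5]=2,scc[6]=1,scc[7]=3

step 1: low=(low[0]=0,low[1]=0,low[2]=?,low[3]=4,low[4]=1,low[5]=?,low[6]=3,low[7]=?); scc=(scc[0]=?,scc[1]=?,scc[2]=?,scc[3]=0,scc[4]=?,scc[5]=?,scc[6]=?,scc[7]=?)
step 2: low=(low[0]=0,low[1]=0,low[2]=?,low[3]=4,low[4]=1,low[5]=?,low[6]=3,low[7]=?); scc=(scc[0]=?,scc[1]=?,scc[2]=?,scc[3]=0,scc[4]=?,scc[5]=?,scc[6]=1,scc[7]=?)
step 3: low=(low[0]=0,low[1]=0,low[2]=?,low[3]=4,low[4]=1,low[5]=?,low[6]=3,low[7]=?); scc=(scc[0]=?,scc[1]=?,scc[2]=?,scc[3]=0,scc[4]=?,scc[5]=?,scc[6]=1,scc[7]=?)
step 4: low=(low[0]=0,low[1]=0,low[2]=?,low[3]=4,low[4]=0,low[5]=6,low[6]=3,low[7]=5); scc=(scc[0]=?,scc[1]=?,scc[2]=?,scc[3]=0,scc[4]=?,scc[5]=2,scc[6]=1,scc[7]=?)
step 5: low=(low[0]=0,low[1]=0,low[2]=?,low[3]=4,low[4]=0,low[5]=6,low[6]=3,low[7]=5); scc=(scc[0]=?,scc[1]=?,scc[2]=?,scc[3]=0,scc[4]=?,scc[5]=2,scc[6]=1,scc[7]=3)
step 6: low=(low[0]=0,low[1]=0,low[2]=?,low[3]=4,low[4]=0,low[5]=6,low[6]=3,low[7]=5); scc=(scc[0]=?,scc[1]=?,scc[2]=?,scc[3]=0,scc[4]=?,scc[5]=2,scc[6]=1,scc[7]=3)
step 7: low=(low[0]=0,low[1]=0,low[2]=?,low[3]=4,low[4]=0,low[5]=6,low[6]=3,low[7]=5); scc=(scc[0]=4,scc[1]=4,scc[2]=?,scc[3]=0,scc[4]=4,scc[5]=2,scc[6]=1,scc[7]=3)
step 8: low=(low[0]=0,low[1]=0,low[2]=7,low[3]=4,low[4]=0,low[5]=6,low[6]=3,low[7]=5); scc=(scc[0]=4,scc[1]=4,scc[2]=5,scc[3]=0,scc[4]=4,scc[5]=2,scc[6]=1,scc[7]=3)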